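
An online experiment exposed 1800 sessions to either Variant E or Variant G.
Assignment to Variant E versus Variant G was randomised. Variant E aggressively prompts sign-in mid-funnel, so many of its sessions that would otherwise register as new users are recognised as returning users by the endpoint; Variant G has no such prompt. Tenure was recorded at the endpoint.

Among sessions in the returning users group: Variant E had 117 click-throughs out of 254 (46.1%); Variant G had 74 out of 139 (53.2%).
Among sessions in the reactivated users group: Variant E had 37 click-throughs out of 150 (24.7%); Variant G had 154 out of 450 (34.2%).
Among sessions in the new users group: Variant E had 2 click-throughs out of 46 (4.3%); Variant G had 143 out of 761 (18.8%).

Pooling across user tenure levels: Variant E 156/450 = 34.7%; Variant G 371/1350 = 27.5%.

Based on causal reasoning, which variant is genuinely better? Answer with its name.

User tenure is recorded after the variant and is itself shifted by it — it sits on the causal path from variant to outcome. Conditioning on a mediator would strip out part of the effect we want; the pooled comparison gives the total causal effect.
Pooled: Variant E 34.7% vs Variant G 27.5%; Variant E is higher overall.

Variant E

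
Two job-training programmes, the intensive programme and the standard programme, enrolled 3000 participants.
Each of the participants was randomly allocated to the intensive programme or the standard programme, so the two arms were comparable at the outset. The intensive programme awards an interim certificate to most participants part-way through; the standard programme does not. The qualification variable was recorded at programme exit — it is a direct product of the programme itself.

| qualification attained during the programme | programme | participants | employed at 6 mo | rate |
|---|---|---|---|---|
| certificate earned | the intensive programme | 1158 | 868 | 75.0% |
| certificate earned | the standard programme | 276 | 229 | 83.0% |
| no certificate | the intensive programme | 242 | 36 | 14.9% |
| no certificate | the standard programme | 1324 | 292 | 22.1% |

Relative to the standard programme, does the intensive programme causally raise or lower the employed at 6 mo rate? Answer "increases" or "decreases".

increases

Qualification attained during the programme is recorded after the programme and is itself shifted by it — it sits on the causal path from programme to outcome. Conditioning on a mediator would strip out part of the effect we want; the pooled comparison gives the total causal effect.
Pooled: the intensive programme 64.6% vs the standard programme 32.6%; the intensive programme is higher overall.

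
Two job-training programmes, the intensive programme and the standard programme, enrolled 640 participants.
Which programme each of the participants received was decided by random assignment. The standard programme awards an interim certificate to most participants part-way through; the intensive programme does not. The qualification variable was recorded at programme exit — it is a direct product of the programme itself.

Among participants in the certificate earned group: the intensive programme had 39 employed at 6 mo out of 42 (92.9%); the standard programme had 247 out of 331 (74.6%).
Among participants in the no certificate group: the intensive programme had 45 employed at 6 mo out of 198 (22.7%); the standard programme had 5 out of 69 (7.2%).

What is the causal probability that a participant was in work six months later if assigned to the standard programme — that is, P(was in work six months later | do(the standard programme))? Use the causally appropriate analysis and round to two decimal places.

Within every qualification attained during the programme level the intensive programme has the higher rate, yet pooled the standard programme does — Simpson's reversal.
Stratifying would compare programmes among participants the programmes themselves sorted into qualification attained during the programme groups — a form of selection on an intermediate. The unconditioned pooled rates give the total causal effect.
So P(outcome | do(the standard programme)) is just the pooled rate for the standard programme: 252/400 = 0.630.

0.63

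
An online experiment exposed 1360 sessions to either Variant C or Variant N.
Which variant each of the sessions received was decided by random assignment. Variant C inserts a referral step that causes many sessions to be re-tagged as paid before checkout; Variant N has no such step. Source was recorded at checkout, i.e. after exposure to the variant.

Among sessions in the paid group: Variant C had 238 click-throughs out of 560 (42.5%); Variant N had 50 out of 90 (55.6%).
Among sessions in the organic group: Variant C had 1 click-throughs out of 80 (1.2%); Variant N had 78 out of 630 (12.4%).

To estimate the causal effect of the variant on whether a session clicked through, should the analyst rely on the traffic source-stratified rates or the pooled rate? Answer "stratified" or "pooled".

Traffic source lies on the pathway variant → traffic source → outcome, so adjusting for it blocks the indirect effect. For the total causal effect of variant, use the unadjusted pooled rates.
Pooled: Variant C 37.3% vs Variant N 17.8%; Variant C is higher overall.

pooled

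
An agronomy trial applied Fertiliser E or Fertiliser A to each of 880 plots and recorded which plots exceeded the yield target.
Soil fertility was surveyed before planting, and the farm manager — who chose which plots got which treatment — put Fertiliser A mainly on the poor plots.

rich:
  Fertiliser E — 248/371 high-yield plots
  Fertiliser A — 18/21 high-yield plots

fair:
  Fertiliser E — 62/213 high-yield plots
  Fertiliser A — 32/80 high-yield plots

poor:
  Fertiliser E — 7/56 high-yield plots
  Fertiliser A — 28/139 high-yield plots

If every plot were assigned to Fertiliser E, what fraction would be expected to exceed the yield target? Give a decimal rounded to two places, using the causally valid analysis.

0.42

Within every soil fertility level Fertiliser A has the higher rate, yet pooled Fertiliser E does — Simpson's reversal.
Nothing the fertiliser does changes soil fertility; the imbalance is an allocation artefact. With soil fertility also predicting the outcome, the pooled figure is confounded, and the within-stratum comparison is the causal one.
Standardising Fertiliser E to the population soil fertility mix: 0.445·248/371 + 0.333·62/213 + 0.222·7/56 = 0.422.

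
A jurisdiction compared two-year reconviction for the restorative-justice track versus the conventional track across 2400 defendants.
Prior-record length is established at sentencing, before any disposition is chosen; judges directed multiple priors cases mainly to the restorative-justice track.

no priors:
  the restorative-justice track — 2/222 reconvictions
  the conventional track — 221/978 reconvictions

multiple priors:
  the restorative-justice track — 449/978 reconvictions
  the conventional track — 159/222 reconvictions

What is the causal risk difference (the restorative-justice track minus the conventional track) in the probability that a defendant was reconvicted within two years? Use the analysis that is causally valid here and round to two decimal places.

The stratified and pooled comparisons disagree (the restorative-justice track wins within each prior-record length; the conventional track wins overall), so the answer turns on the causal role of prior-record length.
Prior-record length satisfies the back-door criterion: it is not a descendant of the disposition, and it blocks the spurious path from disposition to outcome. Adjusting for it (i.e., using the within-prior-record length rates) gives the causal effect.
Adjusting over the population distribution of prior-record length: 0.500·(0.009−0.226) + 0.500·(0.459−0.716) = -0.237.

-0.24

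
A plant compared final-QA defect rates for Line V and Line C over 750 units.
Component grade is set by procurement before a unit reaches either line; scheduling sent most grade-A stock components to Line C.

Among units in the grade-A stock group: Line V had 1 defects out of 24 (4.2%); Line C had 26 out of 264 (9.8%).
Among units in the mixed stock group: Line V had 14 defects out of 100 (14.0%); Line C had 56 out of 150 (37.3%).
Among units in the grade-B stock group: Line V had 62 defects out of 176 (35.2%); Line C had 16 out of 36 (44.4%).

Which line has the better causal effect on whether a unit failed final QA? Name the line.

Line V

The stratified and pooled comparisons disagree (Line V wins within each component grade; Line C wins overall), so the answer turns on the causal role of component grade.
Since component grade is a pre-existing factor (not a product of the line) and it affects the outcome on its own, it is a confounder. The stratified rates, not the pooled rate, identify the causal effect.
Within each level — grade-A stock: 4.2% vs 9.8%; mixed stock: 14.0% vs 37.3%; grade-B stock: 35.2% vs 44.4% — Line V is lower every time.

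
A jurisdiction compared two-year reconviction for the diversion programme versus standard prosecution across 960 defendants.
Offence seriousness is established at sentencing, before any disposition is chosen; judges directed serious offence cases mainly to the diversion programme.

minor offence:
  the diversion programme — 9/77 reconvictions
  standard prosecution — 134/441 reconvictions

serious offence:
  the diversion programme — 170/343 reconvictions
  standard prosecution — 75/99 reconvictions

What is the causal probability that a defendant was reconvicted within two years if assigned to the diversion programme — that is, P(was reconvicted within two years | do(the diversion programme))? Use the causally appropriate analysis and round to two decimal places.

0.29

Here offence seriousness is a common cause — it drives both which disposition a case falls under and the outcome. The crude comparison mixes populations; the stratum-specific rates are the causally relevant ones.
Standardising the diversion programme to the population offence seriousness mix: 0.540·9/77 + 0.460·170/343 = 0.291.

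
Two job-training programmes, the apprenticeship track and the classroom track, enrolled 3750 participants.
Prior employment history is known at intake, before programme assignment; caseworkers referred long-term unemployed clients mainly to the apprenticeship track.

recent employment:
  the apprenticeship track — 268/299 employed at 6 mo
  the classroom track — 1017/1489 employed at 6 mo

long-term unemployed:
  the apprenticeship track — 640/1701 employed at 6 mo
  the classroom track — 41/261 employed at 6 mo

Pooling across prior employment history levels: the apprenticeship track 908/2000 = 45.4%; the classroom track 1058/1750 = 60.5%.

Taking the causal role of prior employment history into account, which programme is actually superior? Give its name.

the apprenticeship track

Prior employment history is set before the programme has any effect — it is not caused by the programme — and it independently drives the outcome. That makes it a confounder, so the causal comparison is within prior employment history levels.
Within each level — recent employment: 89.6% vs 68.3%; long-term unemployed: 37.6% vs 15.7% — the apprenticeship track is higher every time.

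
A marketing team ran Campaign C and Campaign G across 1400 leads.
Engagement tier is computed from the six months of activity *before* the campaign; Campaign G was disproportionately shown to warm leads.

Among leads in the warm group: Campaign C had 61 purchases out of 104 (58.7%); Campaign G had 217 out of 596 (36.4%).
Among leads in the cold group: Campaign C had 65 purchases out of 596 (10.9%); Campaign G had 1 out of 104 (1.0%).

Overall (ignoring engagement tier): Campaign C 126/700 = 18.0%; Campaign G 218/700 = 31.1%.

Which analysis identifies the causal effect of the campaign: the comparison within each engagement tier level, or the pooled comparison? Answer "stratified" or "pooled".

The imbalance in engagement tier arose from how leads were allocated, not from anything the campaign did; and engagement tier independently affects the outcome. The pooled gap is confounded — condition on engagement tier.
Within each level — warm: 58.7% vs 36.4%; cold: 10.9% vs 1.0% — Campaign C is higher every time.

stratified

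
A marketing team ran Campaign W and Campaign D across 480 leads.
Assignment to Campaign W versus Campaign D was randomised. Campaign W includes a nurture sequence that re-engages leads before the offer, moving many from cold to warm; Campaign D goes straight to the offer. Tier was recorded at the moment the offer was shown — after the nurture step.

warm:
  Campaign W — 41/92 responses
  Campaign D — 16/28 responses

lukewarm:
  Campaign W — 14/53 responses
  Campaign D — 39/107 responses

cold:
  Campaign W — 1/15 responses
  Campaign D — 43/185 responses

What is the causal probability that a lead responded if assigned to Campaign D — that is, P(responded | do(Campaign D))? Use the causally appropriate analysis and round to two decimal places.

Because the campaign influences engagement tier, engagement tier is a post-treatment mediator, not a confounder. Stratifying on it would bias the estimate; the causal effect is the crude pooled difference.
So P(outcome | do(Campaign D)) is just the pooled rate for Campaign D: 98/320 = 0.306.

0.31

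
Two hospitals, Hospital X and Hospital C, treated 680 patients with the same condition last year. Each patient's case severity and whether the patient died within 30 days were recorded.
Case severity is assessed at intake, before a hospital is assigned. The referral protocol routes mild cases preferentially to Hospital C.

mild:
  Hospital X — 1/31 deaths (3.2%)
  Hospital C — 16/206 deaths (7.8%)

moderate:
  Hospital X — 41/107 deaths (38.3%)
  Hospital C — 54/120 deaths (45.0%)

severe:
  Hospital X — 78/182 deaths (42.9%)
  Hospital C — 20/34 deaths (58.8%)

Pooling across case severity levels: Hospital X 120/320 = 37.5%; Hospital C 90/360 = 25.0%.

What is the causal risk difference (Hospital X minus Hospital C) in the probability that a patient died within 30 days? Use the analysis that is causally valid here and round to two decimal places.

Within every case severity level Hospital X has the lower rate, yet pooled Hospital C does — Simpson's reversal.
Since case severity is a pre-existing factor (not a product of the hospital) and it affects the outcome on its own, it is a confounder. The stratified rates, not the pooled rate, identify the causal effect.
Adjusting over the population distribution of case severity: 0.349·(0.032−0.078) + 0.334·(0.383−0.450) + 0.318·(0.429−0.588) = -0.089.

-0.09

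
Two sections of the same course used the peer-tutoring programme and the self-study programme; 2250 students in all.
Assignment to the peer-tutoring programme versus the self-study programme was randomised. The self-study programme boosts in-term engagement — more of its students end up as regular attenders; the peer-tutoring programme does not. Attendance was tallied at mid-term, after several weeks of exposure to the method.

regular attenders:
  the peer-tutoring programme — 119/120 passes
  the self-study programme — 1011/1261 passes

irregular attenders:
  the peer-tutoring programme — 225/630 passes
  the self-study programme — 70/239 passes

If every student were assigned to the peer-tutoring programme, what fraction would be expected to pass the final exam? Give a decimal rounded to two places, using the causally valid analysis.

Stratifying would compare teaching methods among students the teaching methods themselves sorted into mid-term attendance groups — a form of selection on an intermediate. The unconditioned pooled rates give the total causal effect.
So P(outcome | do(the peer-tutoring programme)) is just the pooled rate for the peer-tutoring programme: 344/750 = 0.459.

0.46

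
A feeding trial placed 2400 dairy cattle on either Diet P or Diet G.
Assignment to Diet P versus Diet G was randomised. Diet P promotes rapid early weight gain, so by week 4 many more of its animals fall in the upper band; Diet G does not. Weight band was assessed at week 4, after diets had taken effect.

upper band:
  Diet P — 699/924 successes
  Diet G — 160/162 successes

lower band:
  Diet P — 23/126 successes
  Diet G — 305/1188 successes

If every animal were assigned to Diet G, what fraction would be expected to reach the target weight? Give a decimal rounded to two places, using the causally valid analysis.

0.34

The week-4 weight band-specific comparison favours Diet G throughout, but the pooled figures favour Diet P. The question is whether to condition on week-4 weight band.
Week-4 weight band is recorded after the diet and is itself shifted by it — it sits on the causal path from diet to outcome. Conditioning on a mediator would strip out part of the effect we want; the pooled comparison gives the total causal effect.
So P(outcome | do(Diet G)) is just the pooled rate for Diet G: 465/1350 = 0.344.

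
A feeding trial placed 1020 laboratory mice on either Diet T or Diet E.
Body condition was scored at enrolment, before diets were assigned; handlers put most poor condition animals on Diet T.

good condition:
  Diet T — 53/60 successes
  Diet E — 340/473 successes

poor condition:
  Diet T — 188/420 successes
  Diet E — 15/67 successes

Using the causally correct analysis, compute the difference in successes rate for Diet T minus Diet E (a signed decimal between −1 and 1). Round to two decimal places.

+0.19

Nothing the diet does changes starting body condition; the imbalance is an allocation artefact. With starting body condition also predicting the outcome, the pooled figure is confounded, and the within-stratum comparison is the causal one.
Adjusting over the population distribution of starting body condition: 0.523·(0.883−0.719) + 0.477·(0.448−0.224) = +0.193.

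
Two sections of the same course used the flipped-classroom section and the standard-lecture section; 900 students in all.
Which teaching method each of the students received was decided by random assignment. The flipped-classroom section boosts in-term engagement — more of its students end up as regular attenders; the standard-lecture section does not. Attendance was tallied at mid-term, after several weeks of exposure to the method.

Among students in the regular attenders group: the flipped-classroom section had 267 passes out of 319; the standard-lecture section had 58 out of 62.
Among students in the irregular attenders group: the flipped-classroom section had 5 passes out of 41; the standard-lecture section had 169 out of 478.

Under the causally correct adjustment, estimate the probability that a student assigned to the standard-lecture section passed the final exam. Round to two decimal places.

0.42

The mid-term attendance-specific comparison favours the standard-lecture section throughout, but the pooled figures favour the flipped-classroom section. The question is whether to condition on mid-term attendance.
Mid-term attendance here is a post-treatment variable shaped by the teaching method; conditioning on it would introduce bias rather than remove it. The overall comparison is the causal one.
So P(outcome | do(the standard-lecture section)) is just the pooled rate for the standard-lecture section: 227/540 = 0.420.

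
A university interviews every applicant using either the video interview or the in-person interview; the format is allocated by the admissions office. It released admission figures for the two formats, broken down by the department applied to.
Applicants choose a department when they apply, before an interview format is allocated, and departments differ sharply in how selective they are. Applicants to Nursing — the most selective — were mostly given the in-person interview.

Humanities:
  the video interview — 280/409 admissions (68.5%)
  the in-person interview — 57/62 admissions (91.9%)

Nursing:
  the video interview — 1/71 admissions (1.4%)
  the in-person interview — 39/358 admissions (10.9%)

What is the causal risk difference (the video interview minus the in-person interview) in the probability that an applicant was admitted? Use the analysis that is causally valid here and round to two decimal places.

-0.17

Department is set before the interview format has any effect — it is not caused by the interview format — and it independently drives the outcome. That makes it a confounder, so the causal comparison is within department levels.
Adjusting over the population distribution of department: 0.523·(0.685−0.919) + 0.477·(0.014−0.109) = -0.168.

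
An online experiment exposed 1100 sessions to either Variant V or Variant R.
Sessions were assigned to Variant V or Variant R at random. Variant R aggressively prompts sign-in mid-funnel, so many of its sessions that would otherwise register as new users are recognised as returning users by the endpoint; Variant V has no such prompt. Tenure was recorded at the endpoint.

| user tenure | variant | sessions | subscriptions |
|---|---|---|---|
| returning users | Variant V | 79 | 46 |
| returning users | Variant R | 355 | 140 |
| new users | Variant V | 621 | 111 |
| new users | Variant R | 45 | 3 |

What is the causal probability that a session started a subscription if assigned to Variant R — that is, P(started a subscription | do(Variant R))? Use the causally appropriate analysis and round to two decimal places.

0.36

Stratifying would compare variants among sessions the variants themselves sorted into user tenure groups — a form of selection on an intermediate. The unconditioned pooled rates give the total causal effect.
So P(outcome | do(Variant R)) is just the pooled rate for Variant R: 143/400 = 0.357.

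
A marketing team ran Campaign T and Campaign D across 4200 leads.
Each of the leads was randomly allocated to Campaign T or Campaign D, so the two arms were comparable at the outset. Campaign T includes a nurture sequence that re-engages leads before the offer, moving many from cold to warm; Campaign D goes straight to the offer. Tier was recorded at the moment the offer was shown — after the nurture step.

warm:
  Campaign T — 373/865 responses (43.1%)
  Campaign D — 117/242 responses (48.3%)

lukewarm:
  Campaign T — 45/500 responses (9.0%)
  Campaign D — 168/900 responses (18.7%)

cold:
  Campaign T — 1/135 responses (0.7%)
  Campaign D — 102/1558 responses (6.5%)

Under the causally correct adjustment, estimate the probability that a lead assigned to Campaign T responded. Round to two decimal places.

The engagement tier-specific comparison favours Campaign D throughout, but the pooled figures favour Campaign T. The question is whether to condition on engagement tier.
Because the campaign influences engagement tier, engagement tier is a post-treatment mediator, not a confounder. Stratifying on it would bias the estimate; the causal effect is the crude pooled difference.
So P(outcome | do(Campaign T)) is just the pooled rate for Campaign T: 419/1500 = 0.279.

0.28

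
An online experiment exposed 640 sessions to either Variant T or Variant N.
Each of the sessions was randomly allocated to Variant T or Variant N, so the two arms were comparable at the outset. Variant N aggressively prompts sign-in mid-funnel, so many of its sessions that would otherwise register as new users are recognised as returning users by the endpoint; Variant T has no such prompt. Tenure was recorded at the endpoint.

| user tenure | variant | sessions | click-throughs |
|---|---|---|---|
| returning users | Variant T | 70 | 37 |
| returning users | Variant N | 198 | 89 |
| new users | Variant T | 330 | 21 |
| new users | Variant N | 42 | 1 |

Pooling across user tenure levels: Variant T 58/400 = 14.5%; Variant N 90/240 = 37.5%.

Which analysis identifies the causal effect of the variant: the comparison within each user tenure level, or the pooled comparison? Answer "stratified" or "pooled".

Variant T is higher inside every user tenure stratum but Variant N is higher in aggregate. Whether to stratify depends on how user tenure relates to the variant.
User tenure is recorded after the variant and is itself shifted by it — it sits on the causal path from variant to outcome. Conditioning on a mediator would strip out part of the effect we want; the pooled comparison gives the total causal effect.
Pooled: Variant T 14.5% vs Variant N 37.5%; Variant N is higher overall.

pooled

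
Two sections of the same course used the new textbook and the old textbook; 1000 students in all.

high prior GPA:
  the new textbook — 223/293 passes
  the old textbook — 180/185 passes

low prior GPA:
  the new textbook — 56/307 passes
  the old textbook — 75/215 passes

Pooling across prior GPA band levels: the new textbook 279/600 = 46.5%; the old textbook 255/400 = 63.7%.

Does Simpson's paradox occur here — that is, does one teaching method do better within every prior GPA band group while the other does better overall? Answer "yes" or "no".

Within each prior GPA band level (high prior GPA 76.1% vs 97.3%; low prior GPA 18.2% vs 34.9%), the old textbook has the higher rate every time. Pooled: 46.5% vs 63.7% — the old textbook has the higher rate overall. They agree.

no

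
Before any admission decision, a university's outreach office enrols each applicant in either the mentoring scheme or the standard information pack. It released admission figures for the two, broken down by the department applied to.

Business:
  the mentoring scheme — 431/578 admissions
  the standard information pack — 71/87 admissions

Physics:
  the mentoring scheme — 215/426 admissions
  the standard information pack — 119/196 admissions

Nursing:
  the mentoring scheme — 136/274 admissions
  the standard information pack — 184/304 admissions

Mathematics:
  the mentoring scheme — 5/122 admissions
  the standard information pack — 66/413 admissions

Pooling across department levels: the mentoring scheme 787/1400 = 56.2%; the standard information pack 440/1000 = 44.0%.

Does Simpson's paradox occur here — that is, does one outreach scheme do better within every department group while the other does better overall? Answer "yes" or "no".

yes

Within each department level (Business 74.6% vs 81.6%; Physics 50.5% vs 60.7%; Nursing 49.6% vs 60.5%; Mathematics 4.1% vs 16.0%), the standard information pack has the higher rate every time. Pooled: 56.2% vs 44.0% — the mentoring scheme has the higher rate overall. The two comparisons disagree.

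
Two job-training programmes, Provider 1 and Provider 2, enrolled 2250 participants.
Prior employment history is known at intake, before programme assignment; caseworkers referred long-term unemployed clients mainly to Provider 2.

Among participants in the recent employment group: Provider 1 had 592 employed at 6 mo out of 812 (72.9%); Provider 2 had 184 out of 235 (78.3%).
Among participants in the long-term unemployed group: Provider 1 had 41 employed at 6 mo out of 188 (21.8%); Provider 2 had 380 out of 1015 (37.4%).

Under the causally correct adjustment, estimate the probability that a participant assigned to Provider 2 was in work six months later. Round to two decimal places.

The stratified and pooled comparisons disagree (Provider 2 wins within each prior employment history; Provider 1 wins overall), so the answer turns on the causal role of prior employment history.
Nothing the programme does changes prior employment history; the imbalance is an allocation artefact. With prior employment history also predicting the outcome, the pooled figure is confounded, and the within-stratum comparison is the causal one.
Standardising Provider 2 to the population prior employment history mix: 0.465·184/235 + 0.535·380/1015 = 0.565.

0.56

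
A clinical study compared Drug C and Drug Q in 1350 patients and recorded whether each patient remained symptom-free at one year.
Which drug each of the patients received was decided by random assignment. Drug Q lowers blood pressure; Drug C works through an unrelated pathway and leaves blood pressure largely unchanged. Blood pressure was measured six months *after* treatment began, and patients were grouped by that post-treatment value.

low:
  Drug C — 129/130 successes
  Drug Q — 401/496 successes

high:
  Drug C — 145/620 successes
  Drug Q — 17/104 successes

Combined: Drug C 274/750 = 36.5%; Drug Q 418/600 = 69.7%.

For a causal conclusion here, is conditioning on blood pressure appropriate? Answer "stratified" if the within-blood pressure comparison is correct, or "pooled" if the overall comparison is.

Because the drug influences blood pressure, blood pressure is a post-treatment mediator, not a confounder. Stratifying on it would bias the estimate; the causal effect is the crude pooled difference.
Pooled: Drug C 36.5% vs Drug Q 69.7%; Drug Q is higher overall.

pooled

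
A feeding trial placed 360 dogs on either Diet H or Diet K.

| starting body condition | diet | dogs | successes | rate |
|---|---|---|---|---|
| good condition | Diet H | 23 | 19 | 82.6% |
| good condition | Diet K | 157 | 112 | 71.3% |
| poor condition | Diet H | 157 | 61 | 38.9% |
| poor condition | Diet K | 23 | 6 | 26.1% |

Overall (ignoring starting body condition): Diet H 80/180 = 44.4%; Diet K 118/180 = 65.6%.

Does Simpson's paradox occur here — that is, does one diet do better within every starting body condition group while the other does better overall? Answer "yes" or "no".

yes

Within each starting body condition level (good condition 82.6% vs 71.3%; poor condition 38.9% vs 26.1%), Diet H has the higher rate every time. Pooled: 44.4% vs 65.6% — Diet K has the higher rate overall. The two comparisons disagree.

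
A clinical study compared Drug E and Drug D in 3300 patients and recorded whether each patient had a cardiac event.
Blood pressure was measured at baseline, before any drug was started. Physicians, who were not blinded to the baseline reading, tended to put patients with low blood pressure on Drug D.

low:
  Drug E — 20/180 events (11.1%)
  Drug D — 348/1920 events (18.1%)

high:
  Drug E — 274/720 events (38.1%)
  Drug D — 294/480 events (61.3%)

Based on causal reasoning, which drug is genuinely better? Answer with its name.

Nothing the drug does changes blood pressure; the imbalance is an allocation artefact. With blood pressure also predicting the outcome, the pooled figure is confounded, and the within-stratum comparison is the causal one.
Within each level — low: 11.1% vs 18.1%; high: 38.1% vs 61.3% — Drug E is lower every time.

Drug E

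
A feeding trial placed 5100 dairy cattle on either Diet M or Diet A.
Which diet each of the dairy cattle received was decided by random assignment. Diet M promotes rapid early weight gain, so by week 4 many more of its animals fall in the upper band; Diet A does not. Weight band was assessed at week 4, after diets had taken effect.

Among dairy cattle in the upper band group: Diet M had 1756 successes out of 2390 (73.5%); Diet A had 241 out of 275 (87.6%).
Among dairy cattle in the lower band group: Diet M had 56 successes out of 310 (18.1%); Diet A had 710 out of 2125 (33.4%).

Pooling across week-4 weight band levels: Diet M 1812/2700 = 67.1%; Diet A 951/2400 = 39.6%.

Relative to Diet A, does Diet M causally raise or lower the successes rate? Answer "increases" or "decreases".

increases

Within every week-4 weight band level Diet A has the higher rate, yet pooled Diet M does — Simpson's reversal.
Stratifying would compare diets among dairy cattle the diets themselves sorted into week-4 weight band groups — a form of selection on an intermediate. The unconditioned pooled rates give the total causal effect.
Pooled: Diet M 67.1% vs Diet A 39.6%; Diet M is higher overall.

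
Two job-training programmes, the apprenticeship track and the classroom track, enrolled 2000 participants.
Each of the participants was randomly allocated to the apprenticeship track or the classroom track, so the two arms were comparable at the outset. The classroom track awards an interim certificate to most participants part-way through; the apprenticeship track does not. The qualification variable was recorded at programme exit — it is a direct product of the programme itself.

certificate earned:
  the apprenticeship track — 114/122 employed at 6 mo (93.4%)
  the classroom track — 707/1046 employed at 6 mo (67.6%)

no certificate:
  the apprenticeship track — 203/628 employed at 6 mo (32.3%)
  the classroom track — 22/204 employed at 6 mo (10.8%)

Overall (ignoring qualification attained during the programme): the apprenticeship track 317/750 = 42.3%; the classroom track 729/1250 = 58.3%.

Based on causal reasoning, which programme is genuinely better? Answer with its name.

the classroom track

Qualification attained during the programme here is a post-treatment variable shaped by the programme; conditioning on it would introduce bias rather than remove it. The overall comparison is the causal one.
Pooled: the apprenticeship track 42.3% vs the classroom track 58.3%; the classroom track is higher overall.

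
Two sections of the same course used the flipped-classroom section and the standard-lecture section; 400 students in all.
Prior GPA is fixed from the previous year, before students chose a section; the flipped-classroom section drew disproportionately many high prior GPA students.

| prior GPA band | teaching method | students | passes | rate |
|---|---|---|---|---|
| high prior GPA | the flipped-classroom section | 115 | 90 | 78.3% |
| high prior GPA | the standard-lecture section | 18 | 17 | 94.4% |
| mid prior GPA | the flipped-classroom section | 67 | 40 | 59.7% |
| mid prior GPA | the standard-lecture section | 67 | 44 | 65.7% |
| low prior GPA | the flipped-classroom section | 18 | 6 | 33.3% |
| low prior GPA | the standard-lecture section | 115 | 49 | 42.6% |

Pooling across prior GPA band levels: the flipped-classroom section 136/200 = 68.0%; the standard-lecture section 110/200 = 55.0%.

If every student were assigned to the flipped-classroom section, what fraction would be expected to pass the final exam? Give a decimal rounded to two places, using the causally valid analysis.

0.57

Within every prior GPA band level the standard-lecture section has the higher rate, yet pooled the flipped-classroom section does — Simpson's reversal.
Prior GPA band satisfies the back-door criterion: it is not a descendant of the teaching method, and it blocks the spurious path from teaching method to outcome. Adjusting for it (i.e., using the within-prior GPA band rates) gives the causal effect.
Standardising the flipped-classroom section to the population prior GPA band mix: 0.333·90/115 + 0.335·40/67 + 0.333·6/18 = 0.571.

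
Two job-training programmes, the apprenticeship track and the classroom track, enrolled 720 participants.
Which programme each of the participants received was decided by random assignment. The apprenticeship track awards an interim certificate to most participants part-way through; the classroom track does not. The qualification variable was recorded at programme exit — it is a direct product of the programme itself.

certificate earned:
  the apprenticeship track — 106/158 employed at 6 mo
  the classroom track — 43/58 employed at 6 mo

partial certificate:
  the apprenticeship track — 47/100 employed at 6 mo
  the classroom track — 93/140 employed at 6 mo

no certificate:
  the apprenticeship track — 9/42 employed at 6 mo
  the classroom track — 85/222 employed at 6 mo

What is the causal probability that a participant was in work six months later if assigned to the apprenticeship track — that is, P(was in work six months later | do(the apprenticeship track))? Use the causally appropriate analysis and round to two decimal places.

0.54

Within every qualification attained during the programme level the classroom track has the higher rate, yet pooled the apprenticeship track does — Simpson's reversal.
Qualification attained during the programme is downstream of the programme. One should not condition on a consequence of treatment, so the overall rates are the right comparison.
So P(outcome | do(the apprenticeship track)) is just the pooled rate for the apprenticeship track: 162/300 = 0.540.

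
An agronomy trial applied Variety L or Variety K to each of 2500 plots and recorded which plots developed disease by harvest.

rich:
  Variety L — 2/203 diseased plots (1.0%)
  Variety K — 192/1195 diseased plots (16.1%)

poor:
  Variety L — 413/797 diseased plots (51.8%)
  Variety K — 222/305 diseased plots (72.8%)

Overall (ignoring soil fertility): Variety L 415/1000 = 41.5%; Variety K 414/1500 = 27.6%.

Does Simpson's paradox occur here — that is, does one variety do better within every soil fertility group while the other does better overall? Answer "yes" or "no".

Within each soil fertility level (rich 1.0% vs 16.1%; poor 51.8% vs 72.8%), Variety L has the lower rate every time. Pooled: 41.5% vs 27.6% — Variety K has the lower rate overall. The two comparisons disagree.

yes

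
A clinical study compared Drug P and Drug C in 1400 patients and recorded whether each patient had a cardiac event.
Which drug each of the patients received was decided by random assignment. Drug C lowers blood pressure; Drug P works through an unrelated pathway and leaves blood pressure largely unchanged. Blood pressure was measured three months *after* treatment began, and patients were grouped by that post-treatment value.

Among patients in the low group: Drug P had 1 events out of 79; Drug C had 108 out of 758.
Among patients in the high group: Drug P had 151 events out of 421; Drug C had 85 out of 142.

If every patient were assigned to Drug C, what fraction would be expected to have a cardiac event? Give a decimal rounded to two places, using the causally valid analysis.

0.21

The blood pressure-specific comparison favours Drug P throughout, but the pooled figures favour Drug C. The question is whether to condition on blood pressure.
Blood pressure is downstream of the drug. One should not condition on a consequence of treatment, so the overall rates are the right comparison.
So P(outcome | do(Drug C)) is just the pooled rate for Drug C: 193/900 = 0.214.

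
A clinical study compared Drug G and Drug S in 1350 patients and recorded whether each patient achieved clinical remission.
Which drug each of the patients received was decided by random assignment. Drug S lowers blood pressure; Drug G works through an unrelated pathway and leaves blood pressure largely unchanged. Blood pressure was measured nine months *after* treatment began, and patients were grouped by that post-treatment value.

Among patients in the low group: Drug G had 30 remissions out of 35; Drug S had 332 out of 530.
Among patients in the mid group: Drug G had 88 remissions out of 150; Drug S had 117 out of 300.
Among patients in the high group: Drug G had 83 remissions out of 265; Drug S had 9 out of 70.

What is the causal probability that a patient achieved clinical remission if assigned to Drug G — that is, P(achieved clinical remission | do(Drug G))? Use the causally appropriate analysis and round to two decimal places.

0.45

The stratified and pooled comparisons disagree (Drug G wins within each blood pressure; Drug S wins overall), so the answer turns on the causal role of blood pressure.
Blood pressure lies on the pathway drug → blood pressure → outcome, so adjusting for it blocks the indirect effect. For the total causal effect of drug, use the unadjusted pooled rates.
So P(outcome | do(Drug G)) is just the pooled rate for Drug G: 201/450 = 0.447.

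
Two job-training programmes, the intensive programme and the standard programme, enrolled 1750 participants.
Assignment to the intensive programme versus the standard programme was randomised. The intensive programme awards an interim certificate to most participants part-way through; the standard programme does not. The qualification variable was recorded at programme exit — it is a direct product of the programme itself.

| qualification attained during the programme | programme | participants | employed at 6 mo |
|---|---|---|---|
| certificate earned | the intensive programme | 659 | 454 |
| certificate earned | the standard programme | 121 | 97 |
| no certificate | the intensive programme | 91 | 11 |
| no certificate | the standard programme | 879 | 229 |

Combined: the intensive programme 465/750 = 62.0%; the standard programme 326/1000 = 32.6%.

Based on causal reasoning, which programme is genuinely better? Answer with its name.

the intensive programme

The stratified and pooled comparisons disagree (the standard programme wins within each qualification attained during the programme; the intensive programme wins overall), so the answer turns on the causal role of qualification attained during the programme.
The distribution of qualification attained during the programme is itself part of what the programme does — it is an intermediate outcome. Holding it fixed would remove that part of the effect; the total effect is the pooled difference.
Pooled: the intensive programme 62.0% vs the standard programme 32.6%; the intensive programme is higher overall.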